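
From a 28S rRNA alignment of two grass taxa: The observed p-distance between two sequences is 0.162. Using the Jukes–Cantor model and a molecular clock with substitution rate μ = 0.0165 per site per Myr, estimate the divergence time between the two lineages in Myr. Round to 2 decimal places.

5.53

d = −(3/4) ln(1 − 4p/3) = −0.75 ln(1 − 0.216) = −0.75 ln(0.784)
  = −0.75 × (-0.243346) = 0.182510 substitutions/site.
Under a molecular clock d = 2μt, so t = d/(2μ) = 0.182510 / (2 × 0.0165) = 5.53 Myr.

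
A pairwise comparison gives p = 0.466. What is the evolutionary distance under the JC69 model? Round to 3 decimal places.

d = −(3/4) ln(1 − 4p/3) = −0.75 ln(1 − 0.621333) = −0.75 ln(0.378667)
  = −0.75 × (-0.971098) = 0.728324 substitutions/site.

0.728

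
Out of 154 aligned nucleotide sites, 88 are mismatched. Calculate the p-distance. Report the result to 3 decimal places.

0.571

p = 88/154 = 0.571428… ≈ 0.571 (to 3 d.p.).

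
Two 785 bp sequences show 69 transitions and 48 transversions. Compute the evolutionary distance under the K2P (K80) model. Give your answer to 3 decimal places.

P = 69/785 ≈ 0.087898 and Q = 48/785 ≈ 0.061146.
Under the Kimura two-parameter model, d = −½ ln(1 − 2P − Q) − ¼ ln(1 − 2Q).
1 − 2P − Q = 0.763058, giving −½ ln(0.763058) = 0.135211.
1 − 2Q = 0.877708, giving −¼ ln(0.877708) = 0.032610.
d = 0.135211 + 0.032610 = 0.167821.

0.168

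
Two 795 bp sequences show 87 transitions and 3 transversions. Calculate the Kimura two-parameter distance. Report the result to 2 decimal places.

P = 87/795 ≈ 0.109434 and Q = 3/795 ≈ 0.003774.
Under the Kimura two-parameter model, d = −½ ln(1 − 2P − Q) − ¼ ln(1 − 2Q).
1 − 2P − Q = 0.777358, giving −½ ln(0.777358) = 0.125927.
1 − 2Q = 0.992452, giving −¼ ln(0.992452) = 0.001894.
d = 0.125927 + 0.001894 = 0.127821.

0.13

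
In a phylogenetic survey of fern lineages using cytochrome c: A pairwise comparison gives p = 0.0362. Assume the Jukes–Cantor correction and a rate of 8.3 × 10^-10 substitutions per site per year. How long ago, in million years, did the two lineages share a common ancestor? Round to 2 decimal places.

22.35

d = −(3/4) ln(1 − 4p/3) = −0.75 ln(1 − 0.048267) = −0.75 ln(0.951733)
  = −0.75 × (-0.049471) = 0.037103 substitutions/site.
Under a molecular clock d = 2μt, so t = d/(2μ) = 0.037103 / (2 × 8.3 × 10^-10) = 22.35 million years.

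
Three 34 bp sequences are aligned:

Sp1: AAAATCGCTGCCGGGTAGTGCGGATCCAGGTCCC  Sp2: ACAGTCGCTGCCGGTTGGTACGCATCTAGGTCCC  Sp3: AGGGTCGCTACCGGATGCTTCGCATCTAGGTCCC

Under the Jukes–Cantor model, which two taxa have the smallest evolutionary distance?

Sp2 and Sp3

Sp1–Sp2: 7/34 differ, p = 0.206, d = 0.241.
Sp1–Sp3: 10/34 differ, p = 0.294, d = 0.373.
Sp2–Sp3: 6/34 differ, p = 0.176, d = 0.201.
The smallest distance is between Sp2 and Sp3.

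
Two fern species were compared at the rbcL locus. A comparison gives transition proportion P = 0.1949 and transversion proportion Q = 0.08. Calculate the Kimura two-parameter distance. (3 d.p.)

0.361

Under the Kimura two-parameter model, d = −½ ln(1 − 2P − Q) − ¼ ln(1 − 2Q).
1 − 2P − Q = 0.5302, giving −½ ln(0.5302) = 0.317250.
1 − 2Q = 0.84, giving −¼ ln(0.84) = 0.043588.
d = 0.317250 + 0.043588 = 0.360838.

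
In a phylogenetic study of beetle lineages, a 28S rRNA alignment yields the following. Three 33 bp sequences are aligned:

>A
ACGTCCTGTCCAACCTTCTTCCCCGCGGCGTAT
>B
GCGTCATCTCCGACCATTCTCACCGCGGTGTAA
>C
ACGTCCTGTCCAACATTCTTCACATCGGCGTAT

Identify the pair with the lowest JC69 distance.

A–B: 10/33 differ, p = 0.303, d = 0.388.
A–C: 4/33 differ, p = 0.121, d = 0.132.
B–C: 12/33 differ, p = 0.364, d = 0.497.
The smallest distance is between A and C.

A and C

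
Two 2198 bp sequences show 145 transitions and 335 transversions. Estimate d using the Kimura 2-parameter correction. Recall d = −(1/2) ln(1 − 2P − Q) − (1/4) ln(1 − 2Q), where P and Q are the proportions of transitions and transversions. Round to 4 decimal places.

0.2582

P = 145/2198 ≈ 0.065969 and Q = 335/2198 ≈ 0.152411.
Under the Kimura two-parameter model, d = −½ ln(1 − 2P − Q) − ¼ ln(1 − 2Q).
1 − 2P − Q = 0.715651, giving −½ ln(0.715651) = 0.167281.
1 − 2Q = 0.695178, giving −¼ ln(0.695178) = 0.090897.
d = 0.167281 + 0.090897 = 0.258178.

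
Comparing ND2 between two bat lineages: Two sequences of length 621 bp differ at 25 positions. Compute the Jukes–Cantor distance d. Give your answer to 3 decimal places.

p = 25/621 ≈ 0.040258.
d = −(3/4) ln(1 − 4p/3) = −0.75 ln(1 − 0.053677) = −0.75 ln(0.946323)
  = −0.75 × (-0.055171) = 0.041378 substitutions/site.

0.041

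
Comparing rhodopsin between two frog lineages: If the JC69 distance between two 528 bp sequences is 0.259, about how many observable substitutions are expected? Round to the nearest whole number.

116

Invert JC69: p = (3/4)(1 − e^(−4d/3)) = 0.75 × (1 − e^(-0.345333)) = 0.75 × (1 − 0.707985) = 0.219011.
Expected differing sites = pL ≈ 0.219011 × 528 = 115.637808 ≈ 116.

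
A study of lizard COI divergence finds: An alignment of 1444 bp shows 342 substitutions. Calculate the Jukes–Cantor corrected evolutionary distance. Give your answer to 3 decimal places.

0.285

p = 342/1444 ≈ 0.236842.
d = −(3/4) ln(1 − 4p/3) = −0.75 ln(1 − 0.315789) = −0.75 ln(0.684211)
  = −0.75 × (-0.379489) = 0.284617 substitutions/site.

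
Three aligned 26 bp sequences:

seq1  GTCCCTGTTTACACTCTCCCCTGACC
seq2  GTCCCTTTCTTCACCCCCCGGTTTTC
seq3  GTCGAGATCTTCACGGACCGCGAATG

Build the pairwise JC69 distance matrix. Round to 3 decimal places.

d(seq1,seq2) = 0.539, d(seq1,seq3) = 0.949, d(seq2,seq3) = 0.717

seq1–seq2: 10/26 sites differ → p ≈ 0.384615, d = −0.75 ln(1 − 0.51282) = 0.539341 ≈ 0.539.
seq1–seq3: 14/26 sites differ → p ≈ 0.538462, d = −0.75 ln(1 − 0.717949) = 0.949251 ≈ 0.949.
seq2–seq3: 12/26 sites differ → p ≈ 0.461538, d = −0.75 ln(1 − 0.615384) = 0.716632 ≈ 0.717.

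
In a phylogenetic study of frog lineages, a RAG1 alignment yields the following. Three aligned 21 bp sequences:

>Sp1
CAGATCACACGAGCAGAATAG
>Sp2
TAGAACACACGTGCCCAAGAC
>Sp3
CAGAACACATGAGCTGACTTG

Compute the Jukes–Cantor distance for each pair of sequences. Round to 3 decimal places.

d(Sp1,Sp2) = 0.441, d(Sp1,Sp3) = 0.286, d(Sp2,Sp3) = 0.635

Sp1–Sp2: 7/21 sites differ → p ≈ 0.333333, d = −0.75 ln(1 − 0.444444) = 0.440839 ≈ 0.441.
Sp1–Sp3: 5/21 sites differ → p ≈ 0.238095, d = −0.75 ln(1 − 0.31746) = 0.286451 ≈ 0.286.
Sp2–Sp3: 9/21 sites differ → p ≈ 0.428571, d = −0.75 ln(1 − 0.571428) = 0.635472 ≈ 0.635.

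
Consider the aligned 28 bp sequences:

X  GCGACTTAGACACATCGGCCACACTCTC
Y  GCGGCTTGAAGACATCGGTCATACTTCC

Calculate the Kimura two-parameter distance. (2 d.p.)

Of 28 sites, 7 differences are transitions and 1 are transversions, so P = 7/28 = 0.25 and Q = 1/28 ≈ 0.035714.
Under the Kimura two-parameter model, d = −½ ln(1 − 2P − Q) − ¼ ln(1 − 2Q).
1 − 2P − Q = 0.464286, giving −½ ln(0.464286) = 0.383627.
1 − 2Q = 0.928572, giving −¼ ln(0.928572) = 0.018527.
d = 0.383627 + 0.018527 = 0.402154.

0.40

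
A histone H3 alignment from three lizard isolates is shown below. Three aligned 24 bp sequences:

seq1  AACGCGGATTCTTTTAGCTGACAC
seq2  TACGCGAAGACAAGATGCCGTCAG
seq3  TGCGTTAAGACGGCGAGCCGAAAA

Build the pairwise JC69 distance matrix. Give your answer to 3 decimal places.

seq1–seq2: 12/24 sites differ → p = 0.5, d = −0.75 ln(1 − 0.666667) = 0.823960 ≈ 0.824.
seq1–seq3: 14/24 sites differ → p ≈ 0.583333, d = −0.75 ln(1 − 0.777777) = 1.128055 ≈ 1.128.
seq2–seq3: 11/24 sites differ → p ≈ 0.458333, d = −0.75 ln(1 − 0.611111) = 0.708346 ≈ 0.708.

d(seq1,seq2) = 0.824, d(seq1,seq3) = 1.128, d(seq2,seq3) = 0.708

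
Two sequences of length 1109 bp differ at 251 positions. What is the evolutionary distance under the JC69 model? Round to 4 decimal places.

0.2694

p = 251/1109 ≈ 0.22633.
d = −(3/4) ln(1 − 4p/3) = −0.75 ln(1 − 0.301773) = −0.75 ln(0.698227)
  = −0.75 × (-0.359211) = 0.269408 substitutions/site.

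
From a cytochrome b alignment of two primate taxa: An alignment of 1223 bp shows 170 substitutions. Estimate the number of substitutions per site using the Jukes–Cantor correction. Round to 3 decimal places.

0.154

p = 170/1223 ≈ 0.139002.
d = −(3/4) ln(1 − 4p/3) = −0.75 ln(1 − 0.185336) = −0.75 ln(0.814664)
  = −0.75 × (-0.204980) = 0.153735 substitutions/site.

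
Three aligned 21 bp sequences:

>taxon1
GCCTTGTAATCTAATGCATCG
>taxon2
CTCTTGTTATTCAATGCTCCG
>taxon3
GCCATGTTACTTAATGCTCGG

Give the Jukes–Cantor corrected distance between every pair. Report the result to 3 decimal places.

d(taxon1,taxon2) = 0.441, d(taxon1,taxon3) = 0.441, d(taxon2,taxon3) = 0.360

taxon1–taxon2: 7/21 sites differ → p ≈ 0.333333, d = −0.75 ln(1 − 0.444444) = 0.440839 ≈ 0.441.
taxon1–taxon3: 7/21 sites differ → p ≈ 0.333333, d = −0.75 ln(1 − 0.444444) = 0.440839 ≈ 0.441.
taxon2–taxon3: 6/21 sites differ → p ≈ 0.285714, d = −0.75 ln(1 − 0.380952) = 0.359679 ≈ 0.360.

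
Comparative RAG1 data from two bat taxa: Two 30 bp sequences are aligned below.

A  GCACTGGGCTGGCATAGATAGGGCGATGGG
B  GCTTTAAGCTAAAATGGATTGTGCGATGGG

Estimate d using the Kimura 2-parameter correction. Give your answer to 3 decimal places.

Of 30 sites, 6 differences are transitions and 4 are transversions, so P = 6/30 = 0.2 and Q = 4/30 ≈ 0.133333.
Under the Kimura two-parameter model, d = −½ ln(1 − 2P − Q) − ¼ ln(1 − 2Q).
1 − 2P − Q = 0.466667, giving −½ ln(0.466667) = 0.381070.
1 − 2Q = 0.733334, giving −¼ ln(0.733334) = 0.077539.
d = 0.381070 + 0.077539 = 0.458609.

0.459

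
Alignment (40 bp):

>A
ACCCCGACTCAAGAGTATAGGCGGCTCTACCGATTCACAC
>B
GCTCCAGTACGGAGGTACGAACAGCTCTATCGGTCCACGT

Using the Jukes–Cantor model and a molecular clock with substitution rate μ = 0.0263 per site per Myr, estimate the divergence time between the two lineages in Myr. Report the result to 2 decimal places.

15.66

The sequences differ at 20 of 40 sites, so p = 20/40 = 0.5.
d = −(3/4) ln(1 − 4p/3) = −0.75 ln(1 − 0.666667) = −0.75 ln(0.333333)
  = −0.75 × (-1.098613) = 0.823960 substitutions/site.
Under a molecular clock d = 2μt, so t = d/(2μ) = 0.823960 / (2 × 0.0263) = 15.66 Myr.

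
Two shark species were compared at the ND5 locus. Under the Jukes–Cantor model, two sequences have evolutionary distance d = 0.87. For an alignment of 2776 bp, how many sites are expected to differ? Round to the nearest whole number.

Invert JC69: p = (3/4)(1 − e^(−4d/3)) = 0.75 × (1 − e^(-1.16)) = 0.75 × (1 − 0.313486) = 0.514886.
Expected differing sites = pL ≈ 0.514886 × 2776 = 1429.323536 ≈ 1429.

1429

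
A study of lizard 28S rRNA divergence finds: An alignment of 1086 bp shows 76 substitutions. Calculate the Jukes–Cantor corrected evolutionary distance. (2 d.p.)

0.07

p = 76/1086 ≈ 0.069982.
d = −(3/4) ln(1 − 4p/3) = −0.75 ln(1 − 0.093309) = −0.75 ln(0.906691)
  = −0.75 × (-0.097954) = 0.073466 substitutions/site.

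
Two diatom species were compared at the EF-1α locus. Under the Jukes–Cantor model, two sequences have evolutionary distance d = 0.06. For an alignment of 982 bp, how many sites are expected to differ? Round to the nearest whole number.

Invert JC69: p = (3/4)(1 − e^(−4d/3)) = 0.75 × (1 − e^(-0.08)) = 0.75 × (1 − 0.923116) = 0.057663.
Expected differing sites = pL ≈ 0.057663 × 982 = 56.625066 ≈ 57.

57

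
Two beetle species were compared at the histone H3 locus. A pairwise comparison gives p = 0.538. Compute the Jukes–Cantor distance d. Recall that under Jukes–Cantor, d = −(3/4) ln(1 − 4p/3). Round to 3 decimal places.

d = −(3/4) ln(1 − 4p/3) = −0.75 ln(1 − 0.717333) = −0.75 ln(0.282667)
  = −0.75 × (-1.263486) = 0.947615 substitutions/site.

0.948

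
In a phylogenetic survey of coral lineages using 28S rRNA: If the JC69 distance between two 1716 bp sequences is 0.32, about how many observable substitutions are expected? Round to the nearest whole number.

447

Invert JC69: p = (3/4)(1 − e^(−4d/3)) = 0.75 × (1 − e^(-0.426667)) = 0.75 × (1 − 0.652681) = 0.260489.
Expected differing sites = pL ≈ 0.260489 × 1716 = 446.999124 ≈ 447.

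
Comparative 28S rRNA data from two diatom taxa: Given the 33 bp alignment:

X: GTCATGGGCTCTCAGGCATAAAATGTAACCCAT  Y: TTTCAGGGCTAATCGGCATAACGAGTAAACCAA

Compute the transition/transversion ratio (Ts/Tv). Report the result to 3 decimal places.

0.300

Transitions are A↔G and C↔T; transversions are all other mismatches.
Transitions: 3. Transversions: 10.
R = 3/10 = 0.300.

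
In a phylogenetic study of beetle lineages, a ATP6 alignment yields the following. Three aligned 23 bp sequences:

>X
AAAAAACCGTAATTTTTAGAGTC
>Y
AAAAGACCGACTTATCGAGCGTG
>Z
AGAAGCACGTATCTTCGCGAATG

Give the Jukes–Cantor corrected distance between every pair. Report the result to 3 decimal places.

d(X,Y) = 0.553, d(X,Z) = 0.761, d(Y,Z) = 0.650

X–Y: 9/23 sites differ → p ≈ 0.391304, d = −0.75 ln(1 − 0.521739) = 0.553199 ≈ 0.553.
X–Z: 11/23 sites differ → p ≈ 0.478261, d = −0.75 ln(1 − 0.637681) = 0.761423 ≈ 0.761.
Y–Z: 10/23 sites differ → p ≈ 0.434783, d = −0.75 ln(1 − 0.579711) = 0.650110 ≈ 0.650.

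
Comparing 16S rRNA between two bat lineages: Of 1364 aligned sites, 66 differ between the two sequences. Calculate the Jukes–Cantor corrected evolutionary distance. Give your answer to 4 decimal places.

p = 66/1364 ≈ 0.048387.
d = −(3/4) ln(1 − 4p/3) = −0.75 ln(1 − 0.064516) = −0.75 ln(0.935484)
  = −0.75 × (-0.066691) = 0.050018 substitutions/site.

0.0500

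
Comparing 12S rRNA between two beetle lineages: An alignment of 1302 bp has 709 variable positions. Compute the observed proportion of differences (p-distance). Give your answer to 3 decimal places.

p = 709/1302 = 0.544546… ≈ 0.545 (to 3 d.p.).

0.545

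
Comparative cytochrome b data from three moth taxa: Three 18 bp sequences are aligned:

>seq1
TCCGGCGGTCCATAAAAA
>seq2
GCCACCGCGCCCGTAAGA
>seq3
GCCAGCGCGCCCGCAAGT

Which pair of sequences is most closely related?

seq2 and seq3

seq1–seq2: 9/18 differ, p = 0.500, d = 0.824.
seq1–seq3: 9/18 differ, p = 0.500, d = 0.824.
seq2–seq3: 3/18 differ, p = 0.167, d = 0.188.
The smallest distance is between seq2 and seq3.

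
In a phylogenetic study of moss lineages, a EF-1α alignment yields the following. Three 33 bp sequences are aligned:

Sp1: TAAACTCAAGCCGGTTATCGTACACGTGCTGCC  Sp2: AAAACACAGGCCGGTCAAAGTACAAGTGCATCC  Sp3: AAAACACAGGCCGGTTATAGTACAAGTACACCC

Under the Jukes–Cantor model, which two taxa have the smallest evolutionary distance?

Sp1–Sp2: 9/33 differ, p = 0.273, d = 0.339.
Sp1–Sp3: 8/33 differ, p = 0.242, d = 0.293.
Sp2–Sp3: 4/33 differ, p = 0.121, d = 0.132.
The smallest distance is between Sp2 and Sp3.

Sp2 and Sp3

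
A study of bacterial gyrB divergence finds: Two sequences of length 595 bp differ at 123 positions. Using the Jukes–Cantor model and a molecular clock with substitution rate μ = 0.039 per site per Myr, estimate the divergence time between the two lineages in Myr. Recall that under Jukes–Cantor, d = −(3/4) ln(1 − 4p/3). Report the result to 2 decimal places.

3.10

p = 123/595 ≈ 0.206723.
d = −(3/4) ln(1 − 4p/3) = −0.75 ln(1 − 0.275631) = −0.75 ln(0.724369)
  = −0.75 × (-0.322454) = 0.241841 substitutions/site.
Under a molecular clock d = 2μt, so t = d/(2μ) = 0.241841 / (2 × 0.039) = 3.10 Myr.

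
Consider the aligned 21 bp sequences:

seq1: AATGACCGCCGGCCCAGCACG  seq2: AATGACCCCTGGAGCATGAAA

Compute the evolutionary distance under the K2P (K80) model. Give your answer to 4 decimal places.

0.5351

Of 21 sites, 2 differences are transitions and 6 are transversions, so P = 2/21 ≈ 0.095238 and Q = 6/21 ≈ 0.285714.
Under the Kimura two-parameter model, d = −½ ln(1 − 2P − Q) − ¼ ln(1 − 2Q).
1 − 2P − Q = 0.52381, giving −½ ln(0.52381) = 0.323313.
1 − 2Q = 0.428572, giving −¼ ln(0.428572) = 0.211824.
d = 0.323313 + 0.211824 = 0.535137.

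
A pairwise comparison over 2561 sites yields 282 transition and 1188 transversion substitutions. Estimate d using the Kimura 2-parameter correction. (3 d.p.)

1.233

P = 282/2561 ≈ 0.110113 and Q = 1188/2561 ≈ 0.463881.
Under the Kimura two-parameter model, d = −½ ln(1 − 2P − Q) − ¼ ln(1 − 2Q).
1 − 2P − Q = 0.315893, giving −½ ln(0.315893) = 0.576176.
1 − 2Q = 0.072238, giving −¼ ln(0.072238) = 0.656947.
d = 0.576176 + 0.656947 = 1.233123.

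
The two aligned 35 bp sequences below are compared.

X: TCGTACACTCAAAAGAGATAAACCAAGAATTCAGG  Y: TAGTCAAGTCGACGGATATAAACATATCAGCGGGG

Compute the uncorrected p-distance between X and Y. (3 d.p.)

The sequences differ at 16 of 35 positions.
p = 16/35 = 0.457142… ≈ 0.457 (to 3 d.p.).

0.457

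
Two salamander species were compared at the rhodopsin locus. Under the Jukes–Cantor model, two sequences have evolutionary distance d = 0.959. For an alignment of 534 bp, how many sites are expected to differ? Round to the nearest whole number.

Invert JC69: p = (3/4)(1 − e^(−4d/3)) = 0.75 × (1 − e^(-1.278667)) = 0.75 × (1 − 0.278408) = 0.541194.
Expected differing sites = pL ≈ 0.541194 × 534 = 288.997596 ≈ 289.

289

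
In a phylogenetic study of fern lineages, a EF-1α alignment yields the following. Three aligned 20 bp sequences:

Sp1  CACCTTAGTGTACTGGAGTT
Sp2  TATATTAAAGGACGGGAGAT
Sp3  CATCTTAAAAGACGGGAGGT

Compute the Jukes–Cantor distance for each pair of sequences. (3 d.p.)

d(Sp1,Sp2) = 0.572, d(Sp1,Sp3) = 0.471, d(Sp2,Sp3) = 0.233

Sp1–Sp2: 8/20 sites differ → p = 0.4, d = −0.75 ln(1 − 0.533333) = 0.571605 ≈ 0.572.
Sp1–Sp3: 7/20 sites differ → p = 0.35, d = −0.75 ln(1 − 0.466667) = 0.471457 ≈ 0.471.
Sp2–Sp3: 4/20 sites differ → p = 0.2, d = −0.75 ln(1 − 0.266667) = 0.232617 ≈ 0.233.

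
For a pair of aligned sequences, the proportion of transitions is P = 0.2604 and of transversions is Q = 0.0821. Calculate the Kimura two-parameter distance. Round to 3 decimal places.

0.507

Under the Kimura two-parameter model, d = −½ ln(1 − 2P − Q) − ¼ ln(1 − 2Q).
1 − 2P − Q = 0.3971, giving −½ ln(0.3971) = 0.461784.
1 − 2Q = 0.8358, giving −¼ ln(0.8358) = 0.044841.
d = 0.461784 + 0.044841 = 0.506625.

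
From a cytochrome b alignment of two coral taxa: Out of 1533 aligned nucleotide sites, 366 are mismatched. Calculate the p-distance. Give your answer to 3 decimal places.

0.239

p = 366/1533 = 0.238747… ≈ 0.239 (to 3 d.p.).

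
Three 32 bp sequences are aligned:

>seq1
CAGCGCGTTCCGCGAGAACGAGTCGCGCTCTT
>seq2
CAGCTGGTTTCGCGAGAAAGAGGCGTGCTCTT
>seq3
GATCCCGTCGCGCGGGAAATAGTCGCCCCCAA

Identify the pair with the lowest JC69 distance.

seq1–seq2: 6/32 differ, p = 0.188, d = 0.216.
seq1–seq3: 12/32 differ, p = 0.375, d = 0.520.
seq2–seq3: 14/32 differ, p = 0.438, d = 0.657.
The smallest distance is between seq1 and seq2.

seq1 and seq2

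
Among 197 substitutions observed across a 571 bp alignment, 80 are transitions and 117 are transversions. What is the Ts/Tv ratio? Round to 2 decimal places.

R = 80/117 = 0.683760… ≈ 0.68 (to 2 d.p.).

0.68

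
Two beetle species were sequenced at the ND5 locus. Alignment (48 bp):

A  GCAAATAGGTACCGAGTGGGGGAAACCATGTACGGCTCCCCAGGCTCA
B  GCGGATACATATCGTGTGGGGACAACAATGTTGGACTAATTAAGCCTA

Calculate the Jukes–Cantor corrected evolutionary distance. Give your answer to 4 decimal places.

0.5627

The sequences differ at 19 of 48 sites, so p = 19/48 ≈ 0.395833.
d = −(3/4) ln(1 − 4p/3) = −0.75 ln(1 − 0.527777) = −0.75 ln(0.472223)
  = −0.75 × (-0.750304) = 0.562728 substitutions/site.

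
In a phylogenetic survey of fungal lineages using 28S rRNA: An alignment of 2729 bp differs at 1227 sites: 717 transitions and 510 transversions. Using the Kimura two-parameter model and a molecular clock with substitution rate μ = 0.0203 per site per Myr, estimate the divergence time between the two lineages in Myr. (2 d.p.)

18.23

P = 717/2729 ≈ 0.262734 and Q = 510/2729 ≈ 0.186882.
Under the Kimura two-parameter model, d = −½ ln(1 − 2P − Q) − ¼ ln(1 − 2Q).
1 − 2P − Q = 0.28765, giving −½ ln(0.28765) = 0.623005.
1 − 2Q = 0.626236, giving −¼ ln(0.626236) = 0.117007.
d = 0.623005 + 0.117007 = 0.740012.
Under a molecular clock d = 2μt, so t = d/(2μ) = 0.740012 / (2 × 0.0203) = 18.23 Myr.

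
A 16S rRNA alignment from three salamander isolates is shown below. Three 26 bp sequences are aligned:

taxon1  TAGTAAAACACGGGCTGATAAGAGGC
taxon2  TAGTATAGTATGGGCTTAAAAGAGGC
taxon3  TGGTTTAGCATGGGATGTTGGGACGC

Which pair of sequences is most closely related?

taxon1–taxon2: 6/26 differ, p = 0.231, d = 0.276.
taxon1–taxon3: 10/26 differ, p = 0.385, d = 0.539.
taxon2–taxon3: 10/26 differ, p = 0.385, d = 0.539.
The smallest distance is between taxon1 and taxon2.

taxon1 and taxon2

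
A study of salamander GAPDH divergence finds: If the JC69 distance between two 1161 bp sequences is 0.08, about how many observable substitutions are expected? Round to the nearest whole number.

88

Invert JC69: p = (3/4)(1 − e^(−4d/3)) = 0.75 × (1 − e^(-0.106667)) = 0.75 × (1 − 0.898825) = 0.075881.
Expected differing sites = pL ≈ 0.075881 × 1161 = 88.097841 ≈ 88.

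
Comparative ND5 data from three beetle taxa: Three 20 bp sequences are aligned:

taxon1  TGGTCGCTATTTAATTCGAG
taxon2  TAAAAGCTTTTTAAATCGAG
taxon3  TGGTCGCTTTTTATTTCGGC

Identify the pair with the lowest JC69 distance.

taxon1 and taxon3

taxon1–taxon2: 6/20 differ, p = 0.300, d = 0.383.
taxon1–taxon3: 4/20 differ, p = 0.200, d = 0.233.
taxon2–taxon3: 8/20 differ, p = 0.400, d = 0.572.
The smallest distance is between taxon1 and taxon3.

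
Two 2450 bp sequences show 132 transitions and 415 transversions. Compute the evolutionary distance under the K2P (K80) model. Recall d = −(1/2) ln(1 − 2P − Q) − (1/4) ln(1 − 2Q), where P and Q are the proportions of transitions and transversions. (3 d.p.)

P = 132/2450 ≈ 0.053878 and Q = 415/2450 ≈ 0.169388.
Under the Kimura two-parameter model, d = −½ ln(1 − 2P − Q) − ¼ ln(1 − 2Q).
1 − 2P − Q = 0.722856, giving −½ ln(0.722856) = 0.162273.
1 − 2Q = 0.661224, giving −¼ ln(0.661224) = 0.103416.
d = 0.162273 + 0.103416 = 0.265689.

0.266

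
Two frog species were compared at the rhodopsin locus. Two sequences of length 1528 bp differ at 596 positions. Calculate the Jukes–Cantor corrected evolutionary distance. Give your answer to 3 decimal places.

0.551

p = 596/1528 ≈ 0.390052.
d = −(3/4) ln(1 − 4p/3) = −0.75 ln(1 − 0.520069) = −0.75 ln(0.479931)
  = −0.75 × (-0.734113) = 0.550585 substitutions/site.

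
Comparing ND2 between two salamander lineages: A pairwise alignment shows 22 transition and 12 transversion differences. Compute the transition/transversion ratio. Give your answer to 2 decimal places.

R = 22/12 = 1.833333… ≈ 1.83 (to 2 d.p.).

1.83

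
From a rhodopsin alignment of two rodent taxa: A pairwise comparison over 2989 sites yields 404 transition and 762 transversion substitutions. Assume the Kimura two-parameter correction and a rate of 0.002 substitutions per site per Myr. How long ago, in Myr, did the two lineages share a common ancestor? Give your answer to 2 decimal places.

137.69

P = 404/2989 ≈ 0.135162 and Q = 762/2989 ≈ 0.254935.
Under the Kimura two-parameter model, d = −½ ln(1 − 2P − Q) − ¼ ln(1 − 2Q).
1 − 2P − Q = 0.474741, giving −½ ln(0.474741) = 0.372493.
1 − 2Q = 0.49013, giving −¼ ln(0.49013) = 0.178271.
d = 0.372493 + 0.178271 = 0.550764.
Under a molecular clock d = 2μt, so t = d/(2μ) = 0.550764 / (2 × 0.002) = 137.69 Myr.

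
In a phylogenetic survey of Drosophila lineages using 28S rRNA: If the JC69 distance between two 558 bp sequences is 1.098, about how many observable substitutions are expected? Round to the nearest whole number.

Invert JC69: p = (3/4)(1 − e^(−4d/3)) = 0.75 × (1 − e^(-1.464)) = 0.75 × (1 − 0.231309) = 0.576518.
Expected differing sites = pL ≈ 0.576518 × 558 = 321.697044 ≈ 322.

322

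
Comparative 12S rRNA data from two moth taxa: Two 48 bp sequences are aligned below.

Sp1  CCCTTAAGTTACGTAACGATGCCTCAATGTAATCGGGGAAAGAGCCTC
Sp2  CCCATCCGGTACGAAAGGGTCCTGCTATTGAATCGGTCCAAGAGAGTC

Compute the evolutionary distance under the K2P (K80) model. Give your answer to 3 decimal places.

0.544

Of 48 sites, 2 differences are transitions and 16 are transversions, so P = 2/48 ≈ 0.041667 and Q = 16/48 ≈ 0.333333.
Under the Kimura two-parameter model, d = −½ ln(1 − 2P − Q) − ¼ ln(1 − 2Q).
1 − 2P − Q = 0.583333, giving −½ ln(0.583333) = 0.269499.
1 − 2Q = 0.333334, giving −¼ ln(0.333334) = 0.274653.
d = 0.269499 + 0.274653 = 0.544152.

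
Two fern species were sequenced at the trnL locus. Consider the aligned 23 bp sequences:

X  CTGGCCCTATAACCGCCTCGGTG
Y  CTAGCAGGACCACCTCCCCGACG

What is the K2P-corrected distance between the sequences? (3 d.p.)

Of 23 sites, 5 differences are transitions and 5 are transversions, so P = 5/23 ≈ 0.217391 and Q = 5/23 ≈ 0.217391.
Under the Kimura two-parameter model, d = −½ ln(1 − 2P − Q) − ¼ ln(1 − 2Q).
1 − 2P − Q = 0.347827, giving −½ ln(0.347827) = 0.528025.
1 − 2Q = 0.565218, giving −¼ ln(0.565218) = 0.142636.
d = 0.528025 + 0.142636 = 0.670661.

0.671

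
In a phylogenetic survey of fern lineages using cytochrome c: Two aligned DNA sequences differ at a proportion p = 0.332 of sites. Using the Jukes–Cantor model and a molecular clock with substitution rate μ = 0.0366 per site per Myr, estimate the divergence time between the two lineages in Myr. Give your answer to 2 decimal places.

d = −(3/4) ln(1 − 4p/3) = −0.75 ln(1 − 0.442667) = −0.75 ln(0.557333)
  = −0.75 × (-0.584592) = 0.438444 substitutions/site.
Under a molecular clock d = 2μt, so t = d/(2μ) = 0.438444 / (2 × 0.0366) = 5.99 Myr.

5.99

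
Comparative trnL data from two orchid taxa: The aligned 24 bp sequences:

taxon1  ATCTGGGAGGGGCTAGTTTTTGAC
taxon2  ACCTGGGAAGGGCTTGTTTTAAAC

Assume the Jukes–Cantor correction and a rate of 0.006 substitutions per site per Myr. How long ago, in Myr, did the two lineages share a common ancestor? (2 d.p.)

The sequences differ at 5 of 24 sites (2, 9, 15, 21, 22), so p = 5/24 ≈ 0.208333.
d = −(3/4) ln(1 − 4p/3) = −0.75 ln(1 − 0.277777) = −0.75 ln(0.722223)
  = −0.75 × (-0.325421) = 0.244066 substitutions/site.
Under a molecular clock d = 2μt, so t = d/(2μ) = 0.244066 / (2 × 0.006) = 20.34 Myr.

20.34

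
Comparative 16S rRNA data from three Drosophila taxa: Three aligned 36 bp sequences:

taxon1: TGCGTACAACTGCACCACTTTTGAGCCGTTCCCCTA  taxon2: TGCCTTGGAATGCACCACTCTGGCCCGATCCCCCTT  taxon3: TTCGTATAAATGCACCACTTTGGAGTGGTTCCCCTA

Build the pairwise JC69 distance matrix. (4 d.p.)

taxon1–taxon2: 13/36 sites differ → p ≈ 0.361111, d = −0.75 ln(1 − 0.481481) = 0.492584 ≈ 0.4926.
taxon1–taxon3: 6/36 sites differ → p ≈ 0.166667, d = −0.75 ln(1 − 0.222223) = 0.188487 ≈ 0.1885.
taxon2–taxon3: 12/36 sites differ → p ≈ 0.333333, d = −0.75 ln(1 − 0.444444) = 0.440839 ≈ 0.4408.

d(taxon1,taxon2) = 0.4926, d(taxon1,taxon3) = 0.1885, d(taxon2,taxon3) = 0.4408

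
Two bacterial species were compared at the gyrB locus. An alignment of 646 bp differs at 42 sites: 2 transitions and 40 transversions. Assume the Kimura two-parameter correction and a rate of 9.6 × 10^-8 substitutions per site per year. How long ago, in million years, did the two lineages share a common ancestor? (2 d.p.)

0.36

P = 2/646 ≈ 0.003096 and Q = 40/646 ≈ 0.06192.
Under the Kimura two-parameter model, d = −½ ln(1 − 2P − Q) − ¼ ln(1 − 2Q).
1 − 2P − Q = 0.931888, giving −½ ln(0.931888) = 0.035271.
1 − 2Q = 0.87616, giving −¼ ln(0.87616) = 0.033052.
d = 0.035271 + 0.033052 = 0.068323.
Under a molecular clock d = 2μt, so t = d/(2μ) = 0.068323 / (2 × 9.6 × 10^-8) = 0.36 million years.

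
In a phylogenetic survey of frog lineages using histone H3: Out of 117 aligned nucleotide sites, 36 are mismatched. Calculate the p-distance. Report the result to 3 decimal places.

p = 36/117 = 0.307692… ≈ 0.308 (to 3 d.p.).

0.308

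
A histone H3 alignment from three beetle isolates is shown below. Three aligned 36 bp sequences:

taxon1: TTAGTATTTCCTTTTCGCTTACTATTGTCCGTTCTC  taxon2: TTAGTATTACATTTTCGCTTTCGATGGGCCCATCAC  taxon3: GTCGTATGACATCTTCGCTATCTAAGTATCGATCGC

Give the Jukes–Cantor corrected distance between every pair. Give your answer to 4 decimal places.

d(taxon1,taxon2) = 0.3041, d(taxon1,taxon3) = 0.6082, d(taxon2,taxon3) = 0.4408

taxon1–taxon2: 9/36 sites differ → p = 0.25, d = −0.75 ln(1 − 0.333333) = 0.304098 ≈ 0.3041.
taxon1–taxon3: 15/36 sites differ → p ≈ 0.416667, d = −0.75 ln(1 − 0.555556) = 0.608198 ≈ 0.6082.
taxon2–taxon3: 12/36 sites differ → p ≈ 0.333333, d = −0.75 ln(1 − 0.444444) = 0.440839 ≈ 0.4408.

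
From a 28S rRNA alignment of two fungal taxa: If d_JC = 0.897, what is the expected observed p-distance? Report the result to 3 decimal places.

0.523

p = (3/4)(1 − e^(−4d/3)) = 0.75 × (1 − e^(-1.196)) = 0.75 × (1 − 0.302401) = 0.523199.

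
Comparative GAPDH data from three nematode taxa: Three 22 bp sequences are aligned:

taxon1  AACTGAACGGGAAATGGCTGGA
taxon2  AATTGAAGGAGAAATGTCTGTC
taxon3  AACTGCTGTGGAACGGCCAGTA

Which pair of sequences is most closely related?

taxon1–taxon2: 6/22 differ, p = 0.273, d = 0.339.
taxon1–taxon3: 9/22 differ, p = 0.409, d = 0.591.
taxon2–taxon3: 10/22 differ, p = 0.455, d = 0.699.
The smallest distance is between taxon1 and taxon2.

taxon1 and taxon2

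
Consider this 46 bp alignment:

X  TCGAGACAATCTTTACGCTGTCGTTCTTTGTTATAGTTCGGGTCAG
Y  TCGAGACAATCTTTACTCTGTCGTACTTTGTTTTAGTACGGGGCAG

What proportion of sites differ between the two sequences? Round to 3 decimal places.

0.109

The sequences differ at 5 of 46 positions (sites 17, 25, 33, 38, 43).
p = 5/46 = 0.108695… ≈ 0.109 (to 3 d.p.).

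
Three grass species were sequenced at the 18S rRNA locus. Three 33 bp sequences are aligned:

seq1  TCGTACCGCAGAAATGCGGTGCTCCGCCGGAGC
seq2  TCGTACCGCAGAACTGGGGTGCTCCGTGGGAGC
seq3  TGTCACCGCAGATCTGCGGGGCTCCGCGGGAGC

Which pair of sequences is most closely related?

seq1–seq2: 4/33 differ, p = 0.121, d = 0.132.
seq1–seq3: 7/33 differ, p = 0.212, d = 0.249.
seq2–seq3: 7/33 differ, p = 0.212, d = 0.249.
The smallest distance is between seq1 and seq2.

seq1 and seq2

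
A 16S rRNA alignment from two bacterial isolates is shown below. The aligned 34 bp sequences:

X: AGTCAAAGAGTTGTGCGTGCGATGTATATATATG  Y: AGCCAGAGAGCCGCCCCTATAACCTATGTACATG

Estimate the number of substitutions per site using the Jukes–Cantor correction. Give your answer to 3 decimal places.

The sequences differ at 14 of 34 sites, so p = 14/34 ≈ 0.411765.
d = −(3/4) ln(1 − 4p/3) = −0.75 ln(1 − 0.54902) = −0.75 ln(0.45098)
  = −0.75 × (-0.796332) = 0.597249 substitutions/site.

0.597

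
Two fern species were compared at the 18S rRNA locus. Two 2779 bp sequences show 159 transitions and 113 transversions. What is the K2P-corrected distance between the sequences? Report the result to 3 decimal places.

0.105

P = 159/2779 ≈ 0.057215 and Q = 113/2779 ≈ 0.040662.
Under the Kimura two-parameter model, d = −½ ln(1 − 2P − Q) − ¼ ln(1 − 2Q).
1 − 2P − Q = 0.844908, giving −½ ln(0.844908) = 0.084264.
1 − 2Q = 0.918676, giving −¼ ln(0.918676) = 0.021205.
d = 0.084264 + 0.021205 = 0.105469.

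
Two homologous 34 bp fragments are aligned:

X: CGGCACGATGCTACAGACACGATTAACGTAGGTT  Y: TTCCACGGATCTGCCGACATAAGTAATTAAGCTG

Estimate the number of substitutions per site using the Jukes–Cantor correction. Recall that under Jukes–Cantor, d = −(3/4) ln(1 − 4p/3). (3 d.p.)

0.741

The sequences differ at 16 of 34 sites, so p = 16/34 ≈ 0.470588.
d = −(3/4) ln(1 − 4p/3) = −0.75 ln(1 − 0.627451) = −0.75 ln(0.372549)
  = −0.75 × (-0.987387) = 0.740540 substitutions/site.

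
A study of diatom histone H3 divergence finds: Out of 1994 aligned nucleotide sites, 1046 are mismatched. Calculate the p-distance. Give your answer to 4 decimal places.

p = 1046/1994 = 0.524573… ≈ 0.5246 (to 4 d.p.).

0.5246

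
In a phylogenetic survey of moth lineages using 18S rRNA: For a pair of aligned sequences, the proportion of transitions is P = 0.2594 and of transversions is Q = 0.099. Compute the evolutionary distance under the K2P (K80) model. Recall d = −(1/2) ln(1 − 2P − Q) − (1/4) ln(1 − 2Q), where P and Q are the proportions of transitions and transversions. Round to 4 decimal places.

0.5361

Under the Kimura two-parameter model, d = −½ ln(1 − 2P − Q) − ¼ ln(1 − 2Q).
1 − 2P − Q = 0.3822, giving −½ ln(0.3822) = 0.480906.
1 − 2Q = 0.802, giving −¼ ln(0.802) = 0.055162.
d = 0.480906 + 0.055162 = 0.536068.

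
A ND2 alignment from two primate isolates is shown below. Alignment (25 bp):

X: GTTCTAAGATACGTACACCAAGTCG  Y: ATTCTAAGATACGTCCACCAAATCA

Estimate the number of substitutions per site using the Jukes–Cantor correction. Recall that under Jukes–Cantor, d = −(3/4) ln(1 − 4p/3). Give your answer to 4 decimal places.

0.1800

The sequences differ at 4 of 25 sites (1, 15, 22, 25), so p = 4/25 = 0.16.
d = −(3/4) ln(1 − 4p/3) = −0.75 ln(1 − 0.213333) = −0.75 ln(0.786667)
  = −0.75 × (-0.239950) = 0.179963 substitutions/site.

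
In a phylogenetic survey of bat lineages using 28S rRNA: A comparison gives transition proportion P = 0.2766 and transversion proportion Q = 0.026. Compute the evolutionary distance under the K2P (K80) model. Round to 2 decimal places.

Under the Kimura two-parameter model, d = −½ ln(1 − 2P − Q) − ¼ ln(1 − 2Q).
1 − 2P − Q = 0.4208, giving −½ ln(0.4208) = 0.432799.
1 − 2Q = 0.948, giving −¼ ln(0.948) = 0.013350.
d = 0.432799 + 0.013350 = 0.446149.

0.45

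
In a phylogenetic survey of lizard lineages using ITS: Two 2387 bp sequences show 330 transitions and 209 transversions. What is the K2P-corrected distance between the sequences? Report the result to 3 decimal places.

P = 330/2387 ≈ 0.138249 and Q = 209/2387 ≈ 0.087558.
Under the Kimura two-parameter model, d = −½ ln(1 − 2P − Q) − ¼ ln(1 − 2Q).
1 − 2P − Q = 0.635944, giving −½ ln(0.635944) = 0.226322.
1 − 2Q = 0.824884, giving −¼ ln(0.824884) = 0.048128.
d = 0.226322 + 0.048128 = 0.274450.

0.274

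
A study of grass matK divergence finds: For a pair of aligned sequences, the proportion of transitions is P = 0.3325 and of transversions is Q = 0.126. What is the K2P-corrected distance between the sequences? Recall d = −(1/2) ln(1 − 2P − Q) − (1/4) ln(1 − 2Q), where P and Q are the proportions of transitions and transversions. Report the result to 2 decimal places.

0.86

Under the Kimura two-parameter model, d = −½ ln(1 − 2P − Q) − ¼ ln(1 − 2Q).
1 − 2P − Q = 0.209, giving −½ ln(0.209) = 0.782711.
1 − 2Q = 0.748, giving −¼ ln(0.748) = 0.072588.
d = 0.782711 + 0.072588 = 0.855299.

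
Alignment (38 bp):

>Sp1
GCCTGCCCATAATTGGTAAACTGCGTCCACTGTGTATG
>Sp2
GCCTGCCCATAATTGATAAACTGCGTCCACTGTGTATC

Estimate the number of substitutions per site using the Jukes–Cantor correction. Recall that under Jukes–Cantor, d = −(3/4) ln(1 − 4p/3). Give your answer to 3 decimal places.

0.055

The sequences differ at 2 of 38 sites (16, 38), so p = 2/38 ≈ 0.052632.
d = −(3/4) ln(1 − 4p/3) = −0.75 ln(1 − 0.070176) = −0.75 ln(0.929824)
  = −0.75 × (-0.072760) = 0.054570 substitutions/site.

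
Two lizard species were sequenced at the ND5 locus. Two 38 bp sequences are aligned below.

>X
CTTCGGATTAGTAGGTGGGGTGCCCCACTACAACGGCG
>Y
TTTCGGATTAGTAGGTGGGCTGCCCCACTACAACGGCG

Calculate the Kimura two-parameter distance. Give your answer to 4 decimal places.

0.0546

Of 38 sites, 1 differences are transitions and 1 are transversions, so P = 1/38 ≈ 0.026316 and Q = 1/38 ≈ 0.026316.
Under the Kimura two-parameter model, d = −½ ln(1 − 2P − Q) − ¼ ln(1 − 2Q).
1 − 2P − Q = 0.921052, giving −½ ln(0.921052) = 0.041119.
1 − 2Q = 0.947368, giving −¼ ln(0.947368) = 0.013517.
d = 0.041119 + 0.013517 = 0.054636.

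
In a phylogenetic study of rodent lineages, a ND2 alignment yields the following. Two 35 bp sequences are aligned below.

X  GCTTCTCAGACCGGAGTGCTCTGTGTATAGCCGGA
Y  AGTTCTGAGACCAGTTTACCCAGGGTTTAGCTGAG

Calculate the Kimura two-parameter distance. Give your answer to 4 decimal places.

0.5859

Of 35 sites, 7 differences are transitions and 7 are transversions, so P = 7/35 = 0.2 and Q = 7/35 = 0.2.
Under the Kimura two-parameter model, d = −½ ln(1 − 2P − Q) − ¼ ln(1 − 2Q).
1 − 2P − Q = 0.4, giving −½ ln(0.4) = 0.458145.
1 − 2Q = 0.6, giving −¼ ln(0.6) = 0.127706.
d = 0.458145 + 0.127706 = 0.585851.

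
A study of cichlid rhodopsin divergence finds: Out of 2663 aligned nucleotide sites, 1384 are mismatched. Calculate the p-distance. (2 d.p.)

p = 1384/2663 = 0.519714… ≈ 0.52 (to 2 d.p.).

0.52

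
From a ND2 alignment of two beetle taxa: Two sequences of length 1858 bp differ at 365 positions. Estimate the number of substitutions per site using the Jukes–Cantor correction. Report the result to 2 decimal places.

p = 365/1858 ≈ 0.196448.
d = −(3/4) ln(1 − 4p/3) = −0.75 ln(1 − 0.261931) = −0.75 ln(0.738069)
  = −0.75 × (-0.303718) = 0.227789 substitutions/site.

0.23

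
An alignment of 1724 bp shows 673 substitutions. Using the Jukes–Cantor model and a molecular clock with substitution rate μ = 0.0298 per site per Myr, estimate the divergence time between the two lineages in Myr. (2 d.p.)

9.25

p = 673/1724 ≈ 0.390371.
d = −(3/4) ln(1 − 4p/3) = −0.75 ln(1 − 0.520495) = −0.75 ln(0.479505)
  = −0.75 × (-0.735001) = 0.551251 substitutions/site.
Under a molecular clock d = 2μt, so t = d/(2μ) = 0.551251 / (2 × 0.0298) = 9.25 Myr.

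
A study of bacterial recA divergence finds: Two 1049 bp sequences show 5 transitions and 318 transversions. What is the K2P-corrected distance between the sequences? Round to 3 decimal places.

P = 5/1049 ≈ 0.004766 and Q = 318/1049 ≈ 0.303146.
Under the Kimura two-parameter model, d = −½ ln(1 − 2P − Q) − ¼ ln(1 − 2Q).
1 − 2P − Q = 0.687322, giving −½ ln(0.687322) = 0.187476.
1 − 2Q = 0.393708, giving −¼ ln(0.393708) = 0.233036.
d = 0.187476 + 0.233036 = 0.420512.

0.421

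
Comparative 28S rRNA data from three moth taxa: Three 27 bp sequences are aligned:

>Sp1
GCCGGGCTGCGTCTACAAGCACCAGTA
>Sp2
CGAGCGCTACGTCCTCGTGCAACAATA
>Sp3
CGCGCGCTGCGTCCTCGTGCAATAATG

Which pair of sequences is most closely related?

Sp1–Sp2: 11/27 differ, p = 0.407, d = 0.588.
Sp1–Sp3: 11/27 differ, p = 0.407, d = 0.588.
Sp2–Sp3: 4/27 differ, p = 0.148, d = 0.165.
The smallest distance is between Sp2 and Sp3.

Sp2 and Sp3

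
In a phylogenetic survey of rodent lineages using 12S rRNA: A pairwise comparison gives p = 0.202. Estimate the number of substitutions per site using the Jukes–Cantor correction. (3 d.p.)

d = −(3/4) ln(1 − 4p/3) = −0.75 ln(1 − 0.269333) = −0.75 ln(0.730667)
  = −0.75 × (-0.313797) = 0.235348 substitutions/site.

0.235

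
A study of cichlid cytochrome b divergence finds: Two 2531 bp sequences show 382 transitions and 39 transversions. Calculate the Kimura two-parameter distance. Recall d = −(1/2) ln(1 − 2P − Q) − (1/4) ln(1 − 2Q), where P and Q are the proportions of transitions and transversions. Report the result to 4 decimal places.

0.1987

P = 382/2531 ≈ 0.150928 and Q = 39/2531 ≈ 0.015409.
Under the Kimura two-parameter model, d = −½ ln(1 − 2P − Q) − ¼ ln(1 − 2Q).
1 − 2P − Q = 0.682735, giving −½ ln(0.682735) = 0.190824.
1 − 2Q = 0.969182, giving −¼ ln(0.969182) = 0.007826.
d = 0.190824 + 0.007826 = 0.198650.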